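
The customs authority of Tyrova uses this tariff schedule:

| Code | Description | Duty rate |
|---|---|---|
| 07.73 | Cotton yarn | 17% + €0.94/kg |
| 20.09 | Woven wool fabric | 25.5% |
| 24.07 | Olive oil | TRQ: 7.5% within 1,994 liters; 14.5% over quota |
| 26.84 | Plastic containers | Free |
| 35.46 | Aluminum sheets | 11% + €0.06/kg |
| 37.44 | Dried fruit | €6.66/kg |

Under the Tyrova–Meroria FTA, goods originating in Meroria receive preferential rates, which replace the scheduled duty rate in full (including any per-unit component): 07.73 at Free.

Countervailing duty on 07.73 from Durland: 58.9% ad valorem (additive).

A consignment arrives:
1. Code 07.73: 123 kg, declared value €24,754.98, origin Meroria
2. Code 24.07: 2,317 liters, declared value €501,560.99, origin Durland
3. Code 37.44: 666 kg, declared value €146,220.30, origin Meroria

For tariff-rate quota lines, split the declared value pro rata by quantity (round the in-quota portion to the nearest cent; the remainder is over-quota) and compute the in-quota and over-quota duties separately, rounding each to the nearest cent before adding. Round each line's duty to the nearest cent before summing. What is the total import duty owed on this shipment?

Line 1 (07.73, Meroria, 123 kg, €24,754.98):
Base rate for 07.73 is 17% + €0.94/kg.
Origin Meroria qualifies under the Tyrova–Meroria agreement and 07.73 is covered: preferential rate Free applies instead.
The additional-duty order on 07.73 targets Durland, not Meroria; it does not apply.
Duty = €24,754.98 × 0% = €0.00.
Line 2 (24.07, Durland, 2,317 liters, €501,560.99):
Code 24.07 is under a tariff-rate quota (threshold 1,994 liters). In-quota: 1,994 liters at 7.5%; over-quota: 323 liters at 14.5%.
Pro-rata value split: in-quota = €501,560.99 × 1,994/2,317 = €431,641.18; over-quota = €501,560.99 − €431,641.18 = €69,919.81.
In-quota duty = €431,641.18 × 7.5% = €32,373.09. Over-quota duty = €69,919.81 × 14.5% = €10,138.37.
Line duty = €32,373.09 + €10,138.37 = €42,511.46.
Line 3 (37.44, Meroria, 666 kg, €146,220.30):
Base rate for 37.44 is €6.66/kg.
Origin Meroria is the FTA partner but 37.44 is not on the preference list; base rate stands.
Duty = 666 × €6.66 = €4,435.56.
Total = €0.00 + €42,511.46 + €4,435.56 = €46,947.02.

€46,947.02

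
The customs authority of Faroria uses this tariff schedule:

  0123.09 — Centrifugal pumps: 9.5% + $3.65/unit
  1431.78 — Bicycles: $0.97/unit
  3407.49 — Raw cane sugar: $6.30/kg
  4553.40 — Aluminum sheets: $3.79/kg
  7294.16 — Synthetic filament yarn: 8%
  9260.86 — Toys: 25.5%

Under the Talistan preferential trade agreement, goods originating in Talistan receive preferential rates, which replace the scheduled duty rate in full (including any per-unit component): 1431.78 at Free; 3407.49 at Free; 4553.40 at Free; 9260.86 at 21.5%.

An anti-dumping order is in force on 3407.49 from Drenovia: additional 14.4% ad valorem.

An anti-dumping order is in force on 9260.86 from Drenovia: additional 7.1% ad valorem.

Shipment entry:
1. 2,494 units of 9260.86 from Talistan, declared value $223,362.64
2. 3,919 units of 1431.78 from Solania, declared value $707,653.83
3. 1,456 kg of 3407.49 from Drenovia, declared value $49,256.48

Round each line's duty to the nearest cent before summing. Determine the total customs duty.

Line 1 (9260.86, Talistan, 2,494 units, $223,362.64):
Base rate for 9260.86 is 25.5%.
Origin Talistan qualifies under the Faroria–Talistan agreement and 9260.86 is covered: preferential rate 21.5% applies instead.
The additional-duty order on 9260.86 targets Drenovia, not Talistan; it does not apply.
Duty = $223,362.64 × 21.5% = $48,022.97.
Line 2 (1431.78, Solania, 3,919 units, $707,653.83):
Base rate for 1431.78 is $0.97/unit.
1431.78 has an FTA preferential rate, but origin Solania is not Talistan; base rate stands.
Duty = 3,919 × $0.97 = $3,801.43.
Line 3 (3407.49, Drenovia, 1,456 kg, $49,256.48):
Base rate for 3407.49 is $6.30/kg.
3407.49 has an FTA preferential rate, but origin Drenovia is not Talistan; base rate stands.
Additional duty on 3407.49 from Drenovia: +14.4% ad valorem. Applied ad valorem rate = 14.4%.
Duty = $49,256.48 × 14.4% + 1,456 × $6.30 = $16,265.73.
Total = $48,022.97 + $3,801.43 + $16,265.73 = $68,090.13.

$68,090.13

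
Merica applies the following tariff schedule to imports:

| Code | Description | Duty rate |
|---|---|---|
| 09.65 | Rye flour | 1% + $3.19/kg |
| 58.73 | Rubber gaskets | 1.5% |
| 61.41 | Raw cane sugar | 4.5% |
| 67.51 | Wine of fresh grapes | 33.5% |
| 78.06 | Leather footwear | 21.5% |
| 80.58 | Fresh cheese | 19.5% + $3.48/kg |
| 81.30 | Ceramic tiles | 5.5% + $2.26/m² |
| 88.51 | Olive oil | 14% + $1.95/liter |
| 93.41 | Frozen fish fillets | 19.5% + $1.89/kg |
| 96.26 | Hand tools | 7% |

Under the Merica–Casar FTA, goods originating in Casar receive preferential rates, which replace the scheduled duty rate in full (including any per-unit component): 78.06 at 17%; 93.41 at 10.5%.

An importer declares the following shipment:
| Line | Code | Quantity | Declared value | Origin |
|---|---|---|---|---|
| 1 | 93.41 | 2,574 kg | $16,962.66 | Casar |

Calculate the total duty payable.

Line 1 (93.41, Casar, 2,574 kg, $16,962.66):
Base rate for 93.41 is 19.5% + $1.89/kg.
Origin Casar qualifies under the Merica–Casar agreement and 93.41 is covered: preferential rate 10.5% applies instead.
Duty = $16,962.66 × 10.5% = $1,781.08.

$1,781.08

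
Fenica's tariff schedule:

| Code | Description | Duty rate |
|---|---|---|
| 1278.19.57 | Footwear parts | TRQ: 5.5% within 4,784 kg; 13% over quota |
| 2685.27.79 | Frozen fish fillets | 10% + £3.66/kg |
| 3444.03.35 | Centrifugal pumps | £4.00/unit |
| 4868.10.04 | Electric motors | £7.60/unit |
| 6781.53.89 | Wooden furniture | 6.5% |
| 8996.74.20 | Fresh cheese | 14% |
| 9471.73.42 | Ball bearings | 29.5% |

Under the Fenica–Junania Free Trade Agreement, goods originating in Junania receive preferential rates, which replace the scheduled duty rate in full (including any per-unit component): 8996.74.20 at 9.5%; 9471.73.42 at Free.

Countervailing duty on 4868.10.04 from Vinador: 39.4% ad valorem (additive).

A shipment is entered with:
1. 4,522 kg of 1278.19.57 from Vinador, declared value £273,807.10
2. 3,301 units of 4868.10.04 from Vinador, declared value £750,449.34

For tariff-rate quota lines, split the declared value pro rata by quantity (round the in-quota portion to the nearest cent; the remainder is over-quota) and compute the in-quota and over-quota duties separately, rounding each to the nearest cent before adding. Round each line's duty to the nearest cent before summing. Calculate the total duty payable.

Line 1 (1278.19.57, Vinador, 4,522 kg, £273,807.10):
Code 1278.19.57 is under a tariff-rate quota (threshold 4,784 kg). Quantity 4,522 kg is within the quota, so the in-quota rate 5.5% applies to the full value.
Duty = £273,807.10 × 5.5% = £15,059.39.
Line 2 (4868.10.04, Vinador, 3,301 units, £750,449.34):
Base rate for 4868.10.04 is £7.60/unit.
Additional duty on 4868.10.04 from Vinador: +39.4% ad valorem. Applied ad valorem rate = 39.4%.
Duty = £750,449.34 × 39.4% + 3,301 × £7.60 = £320,764.64.
Total = £15,059.39 + £320,764.64 = £335,824.03.

£335,824.03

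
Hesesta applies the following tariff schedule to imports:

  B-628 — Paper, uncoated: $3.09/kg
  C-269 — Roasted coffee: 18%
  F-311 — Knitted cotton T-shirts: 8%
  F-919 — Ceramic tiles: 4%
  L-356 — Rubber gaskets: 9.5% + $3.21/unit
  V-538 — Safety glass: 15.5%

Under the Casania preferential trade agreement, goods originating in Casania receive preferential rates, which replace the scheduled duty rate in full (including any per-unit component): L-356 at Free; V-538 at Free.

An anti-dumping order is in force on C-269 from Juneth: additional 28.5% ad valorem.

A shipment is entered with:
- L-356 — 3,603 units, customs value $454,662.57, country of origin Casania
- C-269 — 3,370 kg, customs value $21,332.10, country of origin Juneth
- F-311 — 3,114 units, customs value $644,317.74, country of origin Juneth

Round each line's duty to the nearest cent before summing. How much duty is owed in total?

$61,464.85

Line 1 (L-356, Casania, 3,603 units, $454,662.57):
Base rate for L-356 is 9.5% + $3.21/unit.
Origin Casania qualifies under the Hesesta–Casania agreement and L-356 is covered: preferential rate Free applies instead.
Duty = $454,662.57 × 0% = $0.00.
Line 2 (C-269, Juneth, 3,370 kg, $21,332.10):
Base rate for C-269 is 18%.
Additional duty on C-269 from Juneth: +28.5%. Applied ad valorem rate: 18% + 28.5% = 46.5%.
Duty = $21,332.10 × 46.5% = $9,919.43.
Line 3 (F-311, Juneth, 3,114 units, $644,317.74):
Base rate for F-311 is 8%.
Duty = $644,317.74 × 8% = $51,545.42.
Total = $0.00 + $9,919.43 + $51,545.42 = $61,464.85.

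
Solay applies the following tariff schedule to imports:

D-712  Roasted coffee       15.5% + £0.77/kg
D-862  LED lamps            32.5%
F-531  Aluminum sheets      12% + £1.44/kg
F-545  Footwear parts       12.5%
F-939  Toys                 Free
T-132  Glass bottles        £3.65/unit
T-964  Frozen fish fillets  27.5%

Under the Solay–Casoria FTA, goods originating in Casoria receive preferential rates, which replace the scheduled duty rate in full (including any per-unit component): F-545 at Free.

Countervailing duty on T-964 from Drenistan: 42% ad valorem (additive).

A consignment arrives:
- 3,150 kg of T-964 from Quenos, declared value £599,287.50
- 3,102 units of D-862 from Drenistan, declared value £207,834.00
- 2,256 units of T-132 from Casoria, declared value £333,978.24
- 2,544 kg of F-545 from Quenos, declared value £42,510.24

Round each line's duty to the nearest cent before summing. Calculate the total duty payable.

£245,898.29

Line 1 (T-964, Quenos, 3,150 kg, £599,287.50):
Base rate for T-964 is 27.5%.
The additional-duty order on T-964 targets Drenistan, not Quenos; it does not apply.
Duty = £599,287.50 × 27.5% = £164,804.06.
Line 2 (D-862, Drenistan, 3,102 units, £207,834.00):
Base rate for D-862 is 32.5%.
Duty = £207,834.00 × 32.5% = £67,546.05.
Line 3 (T-132, Casoria, 2,256 units, £333,978.24):
Base rate for T-132 is £3.65/unit.
Origin Casoria is the FTA partner but T-132 is not on the preference list; base rate stands.
Duty = 2,256 × £3.65 = £8,234.40.
Line 4 (F-545, Quenos, 2,544 kg, £42,510.24):
Base rate for F-545 is 12.5%.
F-545 has an FTA preferential rate, but origin Quenos is not Casoria; base rate stands.
Duty = £42,510.24 × 12.5% = £5,313.78.
Total = £164,804.06 + £67,546.05 + £8,234.40 + £5,313.78 = £245,898.29.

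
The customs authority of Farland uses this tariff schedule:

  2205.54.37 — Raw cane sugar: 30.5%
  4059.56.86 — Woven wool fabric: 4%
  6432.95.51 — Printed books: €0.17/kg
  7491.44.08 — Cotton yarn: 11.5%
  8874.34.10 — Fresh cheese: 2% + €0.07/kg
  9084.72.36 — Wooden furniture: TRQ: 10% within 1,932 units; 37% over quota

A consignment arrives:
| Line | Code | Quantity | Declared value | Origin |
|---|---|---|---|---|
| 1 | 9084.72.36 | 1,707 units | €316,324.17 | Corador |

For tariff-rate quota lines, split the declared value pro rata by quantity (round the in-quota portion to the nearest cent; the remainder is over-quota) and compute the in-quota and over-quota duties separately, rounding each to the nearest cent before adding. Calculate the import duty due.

€31,632.42

Line 1 (9084.72.36, Corador, 1,707 units, €316,324.17):
Code 9084.72.36 is under a tariff-rate quota (threshold 1,932 units). Quantity 1,707 units is within the quota, so the in-quota rate 10% applies to the full value.
Duty = €316,324.17 × 10% = €31,632.42.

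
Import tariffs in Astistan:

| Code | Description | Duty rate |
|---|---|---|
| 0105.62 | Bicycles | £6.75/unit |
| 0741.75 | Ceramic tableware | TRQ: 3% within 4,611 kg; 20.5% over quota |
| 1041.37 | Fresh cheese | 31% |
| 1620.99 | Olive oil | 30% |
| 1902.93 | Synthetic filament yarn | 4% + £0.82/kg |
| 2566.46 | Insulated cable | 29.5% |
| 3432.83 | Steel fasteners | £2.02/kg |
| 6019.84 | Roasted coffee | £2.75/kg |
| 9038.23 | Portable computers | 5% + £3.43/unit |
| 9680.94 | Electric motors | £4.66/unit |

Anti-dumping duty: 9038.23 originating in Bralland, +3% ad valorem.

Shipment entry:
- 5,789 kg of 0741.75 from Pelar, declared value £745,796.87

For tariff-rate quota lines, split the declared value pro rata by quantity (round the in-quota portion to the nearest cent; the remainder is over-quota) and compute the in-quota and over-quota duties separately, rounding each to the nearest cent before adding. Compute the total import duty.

Line 1 (0741.75, Pelar, 5,789 kg, £745,796.87):
Code 0741.75 is under a tariff-rate quota (threshold 4,611 kg). In-quota: 4,611 kg at 3%; over-quota: 1,178 kg at 20.5%.
Pro-rata value split: in-quota = £745,796.87 × 4,611/5,789 = £594,035.13; over-quota = £745,796.87 − £594,035.13 = £151,761.74.
In-quota duty = £594,035.13 × 3% = £17,821.05. Over-quota duty = £151,761.74 × 20.5% = £31,111.16.
Line duty = £17,821.05 + £31,111.16 = £48,932.21.

£48,932.21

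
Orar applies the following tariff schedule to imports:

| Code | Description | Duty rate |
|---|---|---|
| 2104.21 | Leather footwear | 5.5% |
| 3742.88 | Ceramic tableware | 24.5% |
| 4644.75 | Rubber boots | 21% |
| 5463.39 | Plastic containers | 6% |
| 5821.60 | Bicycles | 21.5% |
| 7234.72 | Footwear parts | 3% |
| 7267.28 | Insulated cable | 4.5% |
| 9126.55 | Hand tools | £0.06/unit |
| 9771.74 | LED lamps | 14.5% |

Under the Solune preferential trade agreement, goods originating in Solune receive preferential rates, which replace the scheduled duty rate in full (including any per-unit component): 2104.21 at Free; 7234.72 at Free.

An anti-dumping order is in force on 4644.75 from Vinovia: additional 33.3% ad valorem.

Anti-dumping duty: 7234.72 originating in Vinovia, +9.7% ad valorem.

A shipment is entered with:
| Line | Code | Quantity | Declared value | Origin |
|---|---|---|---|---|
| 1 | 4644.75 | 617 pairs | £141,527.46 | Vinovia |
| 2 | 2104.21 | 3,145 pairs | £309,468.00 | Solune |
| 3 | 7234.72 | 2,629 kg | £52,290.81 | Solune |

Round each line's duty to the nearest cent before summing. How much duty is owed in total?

£76,849.41

Line 1 (4644.75, Vinovia, 617 pairs, £141,527.46):
Base rate for 4644.75 is 21%.
Additional duty on 4644.75 from Vinovia: +33.3%. Applied ad valorem rate: 21% + 33.3% = 54.3%.
Duty = £141,527.46 × 54.3% = £76,849.41.
Line 2 (2104.21, Solune, 3,145 pairs, £309,468.00):
Base rate for 2104.21 is 5.5%.
Origin Solune qualifies under the Orar–Solune agreement and 2104.21 is covered: preferential rate Free applies instead.
Duty = £309,468.00 × 0% = £0.00.
Line 3 (7234.72, Solune, 2,629 kg, £52,290.81):
Base rate for 7234.72 is 3%.
Origin Solune qualifies under the Orar–Solune agreement and 7234.72 is covered: preferential rate Free applies instead.
The additional-duty order on 7234.72 targets Vinovia, not Solune; it does not apply.
Duty = £52,290.81 × 0% = £0.00.
Total = £76,849.41 + £0.00 + £0.00 = £76,849.41.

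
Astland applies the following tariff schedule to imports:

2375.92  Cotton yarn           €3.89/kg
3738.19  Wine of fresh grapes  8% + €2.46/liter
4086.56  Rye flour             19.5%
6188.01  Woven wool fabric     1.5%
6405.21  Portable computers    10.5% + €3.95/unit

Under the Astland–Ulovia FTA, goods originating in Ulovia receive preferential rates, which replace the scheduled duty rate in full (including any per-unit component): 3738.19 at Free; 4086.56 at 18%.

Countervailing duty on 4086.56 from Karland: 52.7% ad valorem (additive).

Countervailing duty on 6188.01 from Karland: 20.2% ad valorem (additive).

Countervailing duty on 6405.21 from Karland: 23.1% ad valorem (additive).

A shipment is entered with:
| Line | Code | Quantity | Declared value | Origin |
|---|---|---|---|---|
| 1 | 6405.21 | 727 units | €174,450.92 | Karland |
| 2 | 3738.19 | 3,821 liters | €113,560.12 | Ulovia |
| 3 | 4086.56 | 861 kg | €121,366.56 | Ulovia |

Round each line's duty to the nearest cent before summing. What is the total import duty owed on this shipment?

Line 1 (6405.21, Karland, 727 units, €174,450.92):
Base rate for 6405.21 is 10.5% + €3.95/unit.
Additional duty on 6405.21 from Karland: +23.1%. Applied ad valorem rate: 10.5% + 23.1% = 33.6%.
Duty = €174,450.92 × 33.6% + 727 × €3.95 = €61,487.16.
Line 2 (3738.19, Ulovia, 3,821 liters, €113,560.12):
Base rate for 3738.19 is 8% + €2.46/liter.
Origin Ulovia qualifies under the Astland–Ulovia agreement and 3738.19 is covered: preferential rate Free applies instead.
Duty = €113,560.12 × 0% = €0.00.
Line 3 (4086.56, Ulovia, 861 kg, €121,366.56):
Base rate for 4086.56 is 19.5%.
Origin Ulovia qualifies under the Astland–Ulovia agreement and 4086.56 is covered: preferential rate 18% applies instead.
The additional-duty order on 4086.56 targets Karland, not Ulovia; it does not apply.
Duty = €121,366.56 × 18% = €21,845.98.
Total = €61,487.16 + €0.00 + €21,845.98 = €83,333.14.

€83,333.14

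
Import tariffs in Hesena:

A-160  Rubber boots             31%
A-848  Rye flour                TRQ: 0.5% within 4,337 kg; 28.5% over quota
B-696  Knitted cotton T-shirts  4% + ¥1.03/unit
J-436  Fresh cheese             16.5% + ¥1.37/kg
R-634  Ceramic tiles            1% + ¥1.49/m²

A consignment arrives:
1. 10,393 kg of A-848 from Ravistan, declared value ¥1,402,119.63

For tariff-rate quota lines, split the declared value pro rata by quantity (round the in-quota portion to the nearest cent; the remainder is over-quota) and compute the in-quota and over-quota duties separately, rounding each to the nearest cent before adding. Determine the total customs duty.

Line 1 (A-848, Ravistan, 10,393 kg, ¥1,402,119.63):
Code A-848 is under a tariff-rate quota (threshold 4,337 kg). In-quota: 4,337 kg at 0.5%; over-quota: 6,056 kg at 28.5%.
Pro-rata value split: in-quota = ¥1,402,119.63 × 4,337/10,393 = ¥585,104.67; over-quota = ¥1,402,119.63 − ¥585,104.67 = ¥817,014.96.
In-quota duty = ¥585,104.67 × 0.5% = ¥2,925.52. Over-quota duty = ¥817,014.96 × 28.5% = ¥232,849.26.
Line duty = ¥2,925.52 + ¥232,849.26 = ¥235,774.78.

¥235,774.78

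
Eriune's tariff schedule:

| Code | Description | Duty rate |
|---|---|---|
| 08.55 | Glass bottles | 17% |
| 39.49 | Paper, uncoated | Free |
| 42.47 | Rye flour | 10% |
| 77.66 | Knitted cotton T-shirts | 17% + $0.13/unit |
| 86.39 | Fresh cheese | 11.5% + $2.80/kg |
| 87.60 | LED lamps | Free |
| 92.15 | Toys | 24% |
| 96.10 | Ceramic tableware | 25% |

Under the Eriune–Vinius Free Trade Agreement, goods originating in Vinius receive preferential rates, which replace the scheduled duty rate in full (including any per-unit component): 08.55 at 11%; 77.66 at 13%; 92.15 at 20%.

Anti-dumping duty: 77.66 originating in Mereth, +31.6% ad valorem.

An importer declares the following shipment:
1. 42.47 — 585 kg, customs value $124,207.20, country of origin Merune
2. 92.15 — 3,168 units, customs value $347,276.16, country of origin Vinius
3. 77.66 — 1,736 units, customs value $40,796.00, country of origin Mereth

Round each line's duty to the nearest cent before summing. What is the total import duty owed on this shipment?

Line 1 (42.47, Merune, 585 kg, $124,207.20):
Base rate for 42.47 is 10%.
Duty = $124,207.20 × 10% = $12,420.72.
Line 2 (92.15, Vinius, 3,168 units, $347,276.16):
Base rate for 92.15 is 24%.
Origin Vinius qualifies under the Eriune–Vinius agreement and 92.15 is covered: preferential rate 20% applies instead.
Duty = $347,276.16 × 20% = $69,455.23.
Line 3 (77.66, Mereth, 1,736 units, $40,796.00):
Base rate for 77.66 is 17% + $0.13/unit.
77.66 has an FTA preferential rate, but origin Mereth is not Vinius; base rate stands.
Additional duty on 77.66 from Mereth: +31.6%. Applied ad valorem rate: 17% + 31.6% = 48.6%.
Duty = $40,796.00 × 48.6% + 1,736 × $0.13 = $20,052.54.
Total = $12,420.72 + $69,455.23 + $20,052.54 = $101,928.49.

$101,928.49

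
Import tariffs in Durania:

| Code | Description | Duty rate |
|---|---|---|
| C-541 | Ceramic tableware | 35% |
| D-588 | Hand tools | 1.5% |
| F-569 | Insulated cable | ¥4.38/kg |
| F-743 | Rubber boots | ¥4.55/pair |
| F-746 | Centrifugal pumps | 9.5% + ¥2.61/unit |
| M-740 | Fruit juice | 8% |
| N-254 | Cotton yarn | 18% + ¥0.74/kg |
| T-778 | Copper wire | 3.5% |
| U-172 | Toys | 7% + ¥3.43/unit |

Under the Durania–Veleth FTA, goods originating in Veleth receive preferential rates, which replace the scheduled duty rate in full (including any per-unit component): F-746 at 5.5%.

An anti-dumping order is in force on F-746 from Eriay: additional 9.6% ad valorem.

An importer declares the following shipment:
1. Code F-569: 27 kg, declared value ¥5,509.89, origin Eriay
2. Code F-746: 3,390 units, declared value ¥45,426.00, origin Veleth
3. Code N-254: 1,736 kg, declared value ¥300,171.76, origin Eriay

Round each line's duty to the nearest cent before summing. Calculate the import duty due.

¥57,932.25

Line 1 (F-569, Eriay, 27 kg, ¥5,509.89):
Base rate for F-569 is ¥4.38/kg.
Duty = 27 × ¥4.38 = ¥118.26.
Line 2 (F-746, Veleth, 3,390 units, ¥45,426.00):
Base rate for F-746 is 9.5% + ¥2.61/unit.
Origin Veleth qualifies under the Durania–Veleth agreement and F-746 is covered: preferential rate 5.5% applies instead.
The additional-duty order on F-746 targets Eriay, not Veleth; it does not apply.
Duty = ¥45,426.00 × 5.5% = ¥2,498.43.
Line 3 (N-254, Eriay, 1,736 kg, ¥300,171.76):
Base rate for N-254 is 18% + ¥0.74/kg.
Duty = ¥300,171.76 × 18% + 1,736 × ¥0.74 = ¥55,315.56.
Total = ¥118.26 + ¥2,498.43 + ¥55,315.56 = ¥57,932.25.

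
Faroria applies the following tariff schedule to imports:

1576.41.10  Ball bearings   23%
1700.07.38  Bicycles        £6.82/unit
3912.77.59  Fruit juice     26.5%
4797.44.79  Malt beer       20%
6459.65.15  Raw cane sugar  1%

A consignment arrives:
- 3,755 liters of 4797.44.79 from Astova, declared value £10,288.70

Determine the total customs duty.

£2,057.74

Line 1 (4797.44.79, Astova, 3,755 liters, £10,288.70):
Base rate for 4797.44.79 is 20%.
Duty = £10,288.70 × 20% = £2,057.74.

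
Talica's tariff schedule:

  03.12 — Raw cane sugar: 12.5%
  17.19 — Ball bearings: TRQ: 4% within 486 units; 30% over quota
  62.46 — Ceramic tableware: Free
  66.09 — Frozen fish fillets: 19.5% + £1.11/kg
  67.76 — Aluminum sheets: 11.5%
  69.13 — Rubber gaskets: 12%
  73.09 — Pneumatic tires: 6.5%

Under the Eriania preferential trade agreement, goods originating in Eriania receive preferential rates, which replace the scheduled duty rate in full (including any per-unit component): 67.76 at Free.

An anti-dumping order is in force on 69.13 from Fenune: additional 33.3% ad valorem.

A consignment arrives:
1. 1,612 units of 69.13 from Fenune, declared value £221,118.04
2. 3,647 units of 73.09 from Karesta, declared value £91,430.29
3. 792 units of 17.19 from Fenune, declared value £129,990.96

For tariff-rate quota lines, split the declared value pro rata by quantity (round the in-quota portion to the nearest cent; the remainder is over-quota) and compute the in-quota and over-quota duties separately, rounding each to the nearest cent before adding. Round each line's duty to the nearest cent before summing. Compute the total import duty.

£124,367.26

Line 1 (69.13, Fenune, 1,612 units, £221,118.04):
Base rate for 69.13 is 12%.
Additional duty on 69.13 from Fenune: +33.3%. Applied ad valorem rate: 12% + 33.3% = 45.3%.
Duty = £221,118.04 × 45.3% = £100,166.47.
Line 2 (73.09, Karesta, 3,647 units, £91,430.29):
Base rate for 73.09 is 6.5%.
Duty = £91,430.29 × 6.5% = £5,942.97.
Line 3 (17.19, Fenune, 792 units, £129,990.96):
Code 17.19 is under a tariff-rate quota (threshold 486 units). In-quota: 486 units at 4%; over-quota: 306 units at 30%.
Pro-rata value split: in-quota = £129,990.96 × 486/792 = £79,767.18; over-quota = £129,990.96 − £79,767.18 = £50,223.78.
In-quota duty = £79,767.18 × 4% = £3,190.69. Over-quota duty = £50,223.78 × 30% = £15,067.13.
Line duty = £3,190.69 + £15,067.13 = £18,257.82.
Total = £100,166.47 + £5,942.97 + £18,257.82 = £124,367.26.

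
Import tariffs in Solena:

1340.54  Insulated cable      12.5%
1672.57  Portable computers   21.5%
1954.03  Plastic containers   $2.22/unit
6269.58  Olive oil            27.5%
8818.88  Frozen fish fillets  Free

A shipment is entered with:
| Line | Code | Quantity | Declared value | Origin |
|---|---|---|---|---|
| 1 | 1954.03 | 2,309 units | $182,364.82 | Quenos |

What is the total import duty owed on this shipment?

$5,125.98

Line 1 (1954.03, Quenos, 2,309 units, $182,364.82):
Base rate for 1954.03 is $2.22/unit.
Duty = 2,309 × $2.22 = $5,125.98.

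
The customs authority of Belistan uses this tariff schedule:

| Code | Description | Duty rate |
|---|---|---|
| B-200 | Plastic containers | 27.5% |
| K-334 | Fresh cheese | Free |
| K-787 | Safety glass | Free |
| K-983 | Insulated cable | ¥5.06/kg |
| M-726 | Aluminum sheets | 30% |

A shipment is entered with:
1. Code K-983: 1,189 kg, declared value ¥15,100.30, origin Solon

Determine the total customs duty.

¥6,016.34

Line 1 (K-983, Solon, 1,189 kg, ¥15,100.30):
Base rate for K-983 is ¥5.06/kg.
Duty = 1,189 × ¥5.06 = ¥6,016.34.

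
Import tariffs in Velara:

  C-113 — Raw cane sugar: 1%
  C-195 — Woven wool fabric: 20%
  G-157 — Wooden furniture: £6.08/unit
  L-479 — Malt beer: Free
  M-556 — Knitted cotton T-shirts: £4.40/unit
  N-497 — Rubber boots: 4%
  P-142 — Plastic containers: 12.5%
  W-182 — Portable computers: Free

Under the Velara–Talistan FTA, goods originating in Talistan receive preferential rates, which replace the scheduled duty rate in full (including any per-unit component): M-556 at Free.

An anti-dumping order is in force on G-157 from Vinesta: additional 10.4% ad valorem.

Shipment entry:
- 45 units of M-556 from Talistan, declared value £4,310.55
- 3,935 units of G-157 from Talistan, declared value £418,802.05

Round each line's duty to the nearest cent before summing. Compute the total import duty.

Line 1 (M-556, Talistan, 45 units, £4,310.55):
Base rate for M-556 is £4.40/unit.
Origin Talistan qualifies under the Velara–Talistan agreement and M-556 is covered: preferential rate Free applies instead.
Duty = £4,310.55 × 0% = £0.00.
Line 2 (G-157, Talistan, 3,935 units, £418,802.05):
Base rate for G-157 is £6.08/unit.
Origin Talistan is the FTA partner but G-157 is not on the preference list; base rate stands.
The additional-duty order on G-157 targets Vinesta, not Talistan; it does not apply.
Duty = 3,935 × £6.08 = £23,924.80.
Total = £0.00 + £23,924.80 = £23,924.80.

£23,924.80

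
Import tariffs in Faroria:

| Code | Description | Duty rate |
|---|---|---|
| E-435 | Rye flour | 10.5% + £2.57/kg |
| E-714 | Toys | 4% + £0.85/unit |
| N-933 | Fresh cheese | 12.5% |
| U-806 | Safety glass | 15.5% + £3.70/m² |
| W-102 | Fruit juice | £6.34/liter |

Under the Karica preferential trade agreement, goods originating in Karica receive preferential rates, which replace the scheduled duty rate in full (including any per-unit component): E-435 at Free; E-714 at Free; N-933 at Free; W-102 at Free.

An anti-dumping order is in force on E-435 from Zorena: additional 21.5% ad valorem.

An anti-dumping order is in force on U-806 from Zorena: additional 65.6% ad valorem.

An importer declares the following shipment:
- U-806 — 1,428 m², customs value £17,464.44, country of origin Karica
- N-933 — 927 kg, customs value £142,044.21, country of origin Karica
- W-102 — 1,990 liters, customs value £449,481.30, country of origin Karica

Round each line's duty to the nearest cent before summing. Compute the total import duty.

Line 1 (U-806, Karica, 1,428 m², £17,464.44):
Base rate for U-806 is 15.5% + £3.70/m².
Origin Karica is the FTA partner but U-806 is not on the preference list; base rate stands.
The additional-duty order on U-806 targets Zorena, not Karica; it does not apply.
Duty = £17,464.44 × 15.5% + 1,428 × £3.70 = £7,990.59.
Line 2 (N-933, Karica, 927 kg, £142,044.21):
Base rate for N-933 is 12.5%.
Origin Karica qualifies under the Faroria–Karica agreement and N-933 is covered: preferential rate Free applies instead.
Duty = £142,044.21 × 0% = £0.00.
Line 3 (W-102, Karica, 1,990 liters, £449,481.30):
Base rate for W-102 is £6.34/liter.
Origin Karica qualifies under the Faroria–Karica agreement and W-102 is covered: preferential rate Free applies instead.
Duty = £449,481.30 × 0% = £0.00.
Total = £7,990.59 + £0.00 + £0.00 = £7,990.59.

£7,990.59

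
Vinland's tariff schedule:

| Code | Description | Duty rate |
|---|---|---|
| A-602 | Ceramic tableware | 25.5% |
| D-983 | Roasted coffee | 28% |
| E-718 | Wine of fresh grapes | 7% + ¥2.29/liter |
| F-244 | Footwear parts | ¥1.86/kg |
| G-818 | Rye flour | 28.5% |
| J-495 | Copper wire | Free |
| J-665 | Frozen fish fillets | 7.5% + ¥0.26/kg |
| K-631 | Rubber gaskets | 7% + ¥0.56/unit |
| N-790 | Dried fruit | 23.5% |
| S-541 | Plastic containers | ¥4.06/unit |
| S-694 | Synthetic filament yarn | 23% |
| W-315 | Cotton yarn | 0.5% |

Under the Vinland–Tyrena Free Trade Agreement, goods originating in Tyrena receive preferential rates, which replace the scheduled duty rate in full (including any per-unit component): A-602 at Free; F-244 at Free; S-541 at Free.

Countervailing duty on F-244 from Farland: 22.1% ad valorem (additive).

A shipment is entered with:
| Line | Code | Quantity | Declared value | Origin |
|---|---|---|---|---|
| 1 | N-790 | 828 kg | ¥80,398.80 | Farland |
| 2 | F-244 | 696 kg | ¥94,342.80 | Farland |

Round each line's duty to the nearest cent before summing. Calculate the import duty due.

Line 1 (N-790, Farland, 828 kg, ¥80,398.80):
Base rate for N-790 is 23.5%.
Duty = ¥80,398.80 × 23.5% = ¥18,893.72.
Line 2 (F-244, Farland, 696 kg, ¥94,342.80):
Base rate for F-244 is ¥1.86/kg.
F-244 has an FTA preferential rate, but origin Farland is not Tyrena; base rate stands.
Additional duty on F-244 from Farland: +22.1% ad valorem. Applied ad valorem rate = 22.1%.
Duty = ¥94,342.80 × 22.1% + 696 × ¥1.86 = ¥22,144.32.
Total = ¥18,893.72 + ¥22,144.32 = ¥41,038.04.

¥41,038.04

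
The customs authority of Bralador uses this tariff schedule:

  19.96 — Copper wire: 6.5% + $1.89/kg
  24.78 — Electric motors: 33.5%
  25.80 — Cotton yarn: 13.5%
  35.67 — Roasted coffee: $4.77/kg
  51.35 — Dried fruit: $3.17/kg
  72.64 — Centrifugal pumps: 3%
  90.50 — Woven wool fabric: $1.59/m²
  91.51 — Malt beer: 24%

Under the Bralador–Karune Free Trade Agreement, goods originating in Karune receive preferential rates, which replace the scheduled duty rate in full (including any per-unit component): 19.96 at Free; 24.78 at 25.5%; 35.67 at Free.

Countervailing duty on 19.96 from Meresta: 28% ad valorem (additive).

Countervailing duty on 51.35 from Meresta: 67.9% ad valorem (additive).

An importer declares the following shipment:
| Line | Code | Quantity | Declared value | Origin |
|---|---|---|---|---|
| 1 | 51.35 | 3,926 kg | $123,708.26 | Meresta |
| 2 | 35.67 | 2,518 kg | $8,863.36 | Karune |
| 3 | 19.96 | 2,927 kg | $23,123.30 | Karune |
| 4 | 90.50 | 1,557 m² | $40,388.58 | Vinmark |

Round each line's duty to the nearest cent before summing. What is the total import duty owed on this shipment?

$98,918.96

Line 1 (51.35, Meresta, 3,926 kg, $123,708.26):
Base rate for 51.35 is $3.17/kg.
Additional duty on 51.35 from Meresta: +67.9% ad valorem. Applied ad valorem rate = 67.9%.
Duty = $123,708.26 × 67.9% + 3,926 × $3.17 = $96,443.33.
Line 2 (35.67, Karune, 2,518 kg, $8,863.36):
Base rate for 35.67 is $4.77/kg.
Origin Karune qualifies under the Bralador–Karune agreement and 35.67 is covered: preferential rate Free applies instead.
Duty = $8,863.36 × 0% = $0.00.
Line 3 (19.96, Karune, 2,927 kg, $23,123.30):
Base rate for 19.96 is 6.5% + $1.89/kg.
Origin Karune qualifies under the Bralador–Karune agreement and 19.96 is covered: preferential rate Free applies instead.
The additional-duty order on 19.96 targets Meresta, not Karune; it does not apply.
Duty = $23,123.30 × 0% = $0.00.
Line 4 (90.50, Vinmark, 1,557 m², $40,388.58):
Base rate for 90.50 is $1.59/m².
Duty = 1,557 × $1.59 = $2,475.63.
Total = $96,443.33 + $0.00 + $0.00 + $2,475.63 = $98,918.96.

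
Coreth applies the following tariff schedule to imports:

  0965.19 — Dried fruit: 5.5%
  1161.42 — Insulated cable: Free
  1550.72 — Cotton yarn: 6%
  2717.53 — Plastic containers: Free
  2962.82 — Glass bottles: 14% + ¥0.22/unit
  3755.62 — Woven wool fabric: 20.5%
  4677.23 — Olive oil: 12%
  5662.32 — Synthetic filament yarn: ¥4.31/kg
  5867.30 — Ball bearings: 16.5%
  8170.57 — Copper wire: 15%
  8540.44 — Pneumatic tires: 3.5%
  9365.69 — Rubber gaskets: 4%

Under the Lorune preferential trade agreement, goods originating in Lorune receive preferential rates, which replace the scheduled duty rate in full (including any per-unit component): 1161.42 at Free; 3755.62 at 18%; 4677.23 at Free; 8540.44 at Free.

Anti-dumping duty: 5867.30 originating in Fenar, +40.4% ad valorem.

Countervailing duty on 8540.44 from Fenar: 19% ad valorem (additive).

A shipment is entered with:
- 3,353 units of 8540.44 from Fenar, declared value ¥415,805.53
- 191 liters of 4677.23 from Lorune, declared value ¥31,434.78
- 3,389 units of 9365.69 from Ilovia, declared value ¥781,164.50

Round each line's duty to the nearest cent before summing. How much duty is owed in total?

¥124,802.82

Line 1 (8540.44, Fenar, 3,353 units, ¥415,805.53):
Base rate for 8540.44 is 3.5%.
8540.44 has an FTA preferential rate, but origin Fenar is not Lorune; base rate stands.
Additional duty on 8540.44 from Fenar: +19%. Applied ad valorem rate: 3.5% + 19% = 22.5%.
Duty = ¥415,805.53 × 22.5% = ¥93,556.24.
Line 2 (4677.23, Lorune, 191 liters, ¥31,434.78):
Base rate for 4677.23 is 12%.
Origin Lorune qualifies under the Coreth–Lorune agreement and 4677.23 is covered: preferential rate Free applies instead.
Duty = ¥31,434.78 × 0% = ¥0.00.
Line 3 (9365.69, Ilovia, 3,389 units, ¥781,164.50):
Base rate for 9365.69 is 4%.
Duty = ¥781,164.50 × 4% = ¥31,246.58.
Total = ¥93,556.24 + ¥0.00 + ¥31,246.58 = ¥124,802.82.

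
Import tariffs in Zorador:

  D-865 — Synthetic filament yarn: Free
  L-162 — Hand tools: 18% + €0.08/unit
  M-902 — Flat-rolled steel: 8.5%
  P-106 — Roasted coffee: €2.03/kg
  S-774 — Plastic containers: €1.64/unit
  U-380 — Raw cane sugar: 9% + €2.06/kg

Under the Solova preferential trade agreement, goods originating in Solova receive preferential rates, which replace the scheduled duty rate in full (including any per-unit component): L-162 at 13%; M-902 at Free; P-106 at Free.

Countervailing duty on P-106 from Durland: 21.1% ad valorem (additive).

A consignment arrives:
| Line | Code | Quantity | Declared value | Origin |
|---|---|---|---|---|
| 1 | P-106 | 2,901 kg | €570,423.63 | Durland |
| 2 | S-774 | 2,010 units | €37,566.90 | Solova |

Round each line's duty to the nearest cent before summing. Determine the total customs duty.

€129,544.82

Line 1 (P-106, Durland, 2,901 kg, €570,423.63):
Base rate for P-106 is €2.03/kg.
P-106 has an FTA preferential rate, but origin Durland is not Solova; base rate stands.
Additional duty on P-106 from Durland: +21.1% ad valorem. Applied ad valorem rate = 21.1%.
Duty = €570,423.63 × 21.1% + 2,901 × €2.03 = €126,248.42.
Line 2 (S-774, Solova, 2,010 units, €37,566.90):
Base rate for S-774 is €1.64/unit.
Origin Solova is the FTA partner but S-774 is not on the preference list; base rate stands.
Duty = 2,010 × €1.64 = €3,296.40.
Total = €126,248.42 + €3,296.40 = €129,544.82.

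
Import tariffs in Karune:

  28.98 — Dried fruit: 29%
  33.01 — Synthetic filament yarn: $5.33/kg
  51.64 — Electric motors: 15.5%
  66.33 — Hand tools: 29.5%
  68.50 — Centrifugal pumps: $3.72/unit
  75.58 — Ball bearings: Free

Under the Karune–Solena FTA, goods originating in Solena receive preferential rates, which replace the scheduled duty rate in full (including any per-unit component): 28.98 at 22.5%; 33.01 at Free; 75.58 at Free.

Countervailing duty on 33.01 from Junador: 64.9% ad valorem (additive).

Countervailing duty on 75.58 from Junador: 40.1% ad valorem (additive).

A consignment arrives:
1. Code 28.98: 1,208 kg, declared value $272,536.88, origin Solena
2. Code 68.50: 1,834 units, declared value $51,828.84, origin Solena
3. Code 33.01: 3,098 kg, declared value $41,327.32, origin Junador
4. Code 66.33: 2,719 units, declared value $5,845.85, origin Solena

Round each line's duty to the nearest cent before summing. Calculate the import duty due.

$113,201.58

Line 1 (28.98, Solena, 1,208 kg, $272,536.88):
Base rate for 28.98 is 29%.
Origin Solena qualifies under the Karune–Solena agreement and 28.98 is covered: preferential rate 22.5% applies instead.
Duty = $272,536.88 × 22.5% = $61,320.80.
Line 2 (68.50, Solena, 1,834 units, $51,828.84):
Base rate for 68.50 is $3.72/unit.
Origin Solena is the FTA partner but 68.50 is not on the preference list; base rate stands.
Duty = 1,834 × $3.72 = $6,822.48.
Line 3 (33.01, Junador, 3,098 kg, $41,327.32):
Base rate for 33.01 is $5.33/kg.
33.01 has an FTA preferential rate, but origin Junador is not Solena; base rate stands.
Additional duty on 33.01 from Junador: +64.9% ad valorem. Applied ad valorem rate = 64.9%.
Duty = $41,327.32 × 64.9% + 3,098 × $5.33 = $43,333.77.
Line 4 (66.33, Solena, 2,719 units, $5,845.85):
Base rate for 66.33 is 29.5%.
Origin Solena is the FTA partner but 66.33 is not on the preference list; base rate stands.
Duty = $5,845.85 × 29.5% = $1,724.53.
Total = $61,320.80 + $6,822.48 + $43,333.77 + $1,724.53 = $113,201.58.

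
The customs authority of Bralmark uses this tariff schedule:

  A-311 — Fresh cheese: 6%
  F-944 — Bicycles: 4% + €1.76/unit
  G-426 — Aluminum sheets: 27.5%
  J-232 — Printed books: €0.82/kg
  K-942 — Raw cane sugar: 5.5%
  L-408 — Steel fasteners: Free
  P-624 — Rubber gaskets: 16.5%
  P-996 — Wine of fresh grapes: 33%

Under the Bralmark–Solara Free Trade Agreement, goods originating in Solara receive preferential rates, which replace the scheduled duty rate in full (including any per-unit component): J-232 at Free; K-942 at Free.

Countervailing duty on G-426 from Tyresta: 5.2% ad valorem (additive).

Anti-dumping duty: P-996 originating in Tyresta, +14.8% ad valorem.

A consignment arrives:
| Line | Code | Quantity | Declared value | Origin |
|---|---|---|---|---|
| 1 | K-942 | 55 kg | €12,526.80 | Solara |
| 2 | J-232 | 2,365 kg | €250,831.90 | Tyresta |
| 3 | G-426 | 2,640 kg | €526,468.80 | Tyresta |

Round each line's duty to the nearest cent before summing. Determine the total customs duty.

Line 1 (K-942, Solara, 55 kg, €12,526.80):
Base rate for K-942 is 5.5%.
Origin Solara qualifies under the Bralmark–Solara agreement and K-942 is covered: preferential rate Free applies instead.
Duty = €12,526.80 × 0% = €0.00.
Line 2 (J-232, Tyresta, 2,365 kg, €250,831.90):
Base rate for J-232 is €0.82/kg.
J-232 has an FTA preferential rate, but origin Tyresta is not Solara; base rate stands.
Duty = 2,365 × €0.82 = €1,939.30.
Line 3 (G-426, Tyresta, 2,640 kg, €526,468.80):
Base rate for G-426 is 27.5%.
Additional duty on G-426 from Tyresta: +5.2%. Applied ad valorem rate: 27.5% + 5.2% = 32.7%.
Duty = €526,468.80 × 32.7% = €172,155.30.
Total = €0.00 + €1,939.30 + €172,155.30 = €174,094.60.

€174,094.60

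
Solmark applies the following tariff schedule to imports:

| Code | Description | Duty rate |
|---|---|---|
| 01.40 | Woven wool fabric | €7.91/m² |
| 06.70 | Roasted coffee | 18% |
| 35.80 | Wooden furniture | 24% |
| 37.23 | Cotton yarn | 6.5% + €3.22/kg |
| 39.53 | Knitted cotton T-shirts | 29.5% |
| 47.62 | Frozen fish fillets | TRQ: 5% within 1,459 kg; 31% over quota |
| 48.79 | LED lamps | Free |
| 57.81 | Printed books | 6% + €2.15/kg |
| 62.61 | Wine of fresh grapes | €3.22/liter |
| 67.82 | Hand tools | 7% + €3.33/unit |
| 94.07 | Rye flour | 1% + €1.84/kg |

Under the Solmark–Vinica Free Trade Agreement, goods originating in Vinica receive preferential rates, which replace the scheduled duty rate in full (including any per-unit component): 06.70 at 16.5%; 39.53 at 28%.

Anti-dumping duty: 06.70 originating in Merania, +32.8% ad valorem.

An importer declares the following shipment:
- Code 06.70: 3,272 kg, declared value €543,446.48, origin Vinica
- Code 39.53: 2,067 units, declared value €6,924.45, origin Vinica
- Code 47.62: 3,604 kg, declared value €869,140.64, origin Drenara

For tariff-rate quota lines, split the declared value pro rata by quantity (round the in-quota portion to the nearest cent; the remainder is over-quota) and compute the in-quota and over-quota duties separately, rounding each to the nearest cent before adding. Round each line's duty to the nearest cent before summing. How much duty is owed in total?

€269,559.48

Line 1 (06.70, Vinica, 3,272 kg, €543,446.48):
Base rate for 06.70 is 18%.
Origin Vinica qualifies under the Solmark–Vinica agreement and 06.70 is covered: preferential rate 16.5% applies instead.
The additional-duty order on 06.70 targets Merania, not Vinica; it does not apply.
Duty = €543,446.48 × 16.5% = €89,668.67.
Line 2 (39.53, Vinica, 2,067 units, €6,924.45):
Base rate for 39.53 is 29.5%.
Origin Vinica qualifies under the Solmark–Vinica agreement and 39.53 is covered: preferential rate 28% applies instead.
Duty = €6,924.45 × 28% = €1,938.85.
Line 3 (47.62, Drenara, 3,604 kg, €869,140.64):
Code 47.62 is under a tariff-rate quota (threshold 1,459 kg). In-quota: 1,459 kg at 5%; over-quota: 2,145 kg at 31%.
Pro-rata value split: in-quota = €869,140.64 × 1,459/3,604 = €351,852.44; over-quota = €869,140.64 − €351,852.44 = €517,288.20.
In-quota duty = €351,852.44 × 5% = €17,592.62. Over-quota duty = €517,288.20 × 31% = €160,359.34.
Line duty = €17,592.62 + €160,359.34 = €177,951.96.
Total = €89,668.67 + €1,938.85 + €177,951.96 = €269,559.48.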